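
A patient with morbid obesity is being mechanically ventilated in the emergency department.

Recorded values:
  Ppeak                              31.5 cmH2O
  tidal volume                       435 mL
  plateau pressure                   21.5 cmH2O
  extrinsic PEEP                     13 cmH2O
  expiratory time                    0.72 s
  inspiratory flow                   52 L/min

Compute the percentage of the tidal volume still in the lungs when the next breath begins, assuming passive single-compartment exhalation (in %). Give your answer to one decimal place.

Flow: 52 L/min ÷ 60 = 0.8667 L/s.
R = (PIP − Pplat)/V̇ = (31.5 − 21.5) / 0.8667 = 10.0/0.8667 = 11.538 cmH2O·s/L.
C = Vt/(Pplat − PEEP) = 435.0 / (21.5 − 13) = 435.0/8.5 = 51.176 mL/cmH2O.
τ = R × C = 11.538 × 0.05118 L/cmH2O = 0.5905 s.
Fraction remaining at end-expiration = e^(−Te/τ) = e^(−0.72/0.5905) = 0.2954 → 29.54%.

29.5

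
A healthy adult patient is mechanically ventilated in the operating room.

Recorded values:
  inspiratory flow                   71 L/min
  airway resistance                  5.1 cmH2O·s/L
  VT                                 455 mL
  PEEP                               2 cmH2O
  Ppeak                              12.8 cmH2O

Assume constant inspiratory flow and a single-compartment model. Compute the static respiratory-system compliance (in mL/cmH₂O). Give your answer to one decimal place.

Flow: 71 L/min ÷ 60 = 1.1833 L/s.
Equation of motion (constant flow): PIP = Vt/C + R·V̇ + PEEP.
Vt/C = PIP − R·V̇ − PEEP = 12.8 − 5.1×1.1833 − 2 = 12.8 − 6.035 − 2 = 4.765 cmH2O.
C = Vt / 4.765 = 455 / 4.765 = 95.488 mL/cmH2O.

95.5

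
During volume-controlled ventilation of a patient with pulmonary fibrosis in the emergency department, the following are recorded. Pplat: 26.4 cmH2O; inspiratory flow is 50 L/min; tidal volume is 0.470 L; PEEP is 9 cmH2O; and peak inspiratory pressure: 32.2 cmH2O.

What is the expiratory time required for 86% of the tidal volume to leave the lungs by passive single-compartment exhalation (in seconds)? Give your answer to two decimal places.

0.37

Flow: 50 L/min ÷ 60 = 0.8333 L/s.
R = (PIP − Pplat)/V̇ = (32.2 − 26.4) / 0.8333 = 5.8/0.8333 = 6.96 cmH2O·s/L.
C = Vt/(Pplat − PEEP) = 470.0 / (26.4 − 9) = 470.0/17.4 = 27.011 mL/cmH2O.
τ = R × C = 6.96 × 0.02701 L/cmH2O = 0.188 s.
t = −τ·ln(1 − 0.86) = −0.188·ln(0.14) = 0.3696 s.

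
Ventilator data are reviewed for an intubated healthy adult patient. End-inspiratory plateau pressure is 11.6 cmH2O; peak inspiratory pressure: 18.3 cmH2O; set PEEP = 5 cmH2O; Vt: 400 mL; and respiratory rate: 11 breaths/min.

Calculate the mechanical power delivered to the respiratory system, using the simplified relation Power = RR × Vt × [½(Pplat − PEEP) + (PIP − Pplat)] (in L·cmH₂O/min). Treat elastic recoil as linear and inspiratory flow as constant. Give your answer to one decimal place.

Per-breath work = Vt × [½(Pplat−PEEP) + (PIP−Pplat)] = 0.400 × [0.5×6.6 + 6.7] = 0.400 × 10.0 = 4.0 L·cmH2O.
Power = 11 × 4.0 = 44.0 L·cmH2O/min.

44.0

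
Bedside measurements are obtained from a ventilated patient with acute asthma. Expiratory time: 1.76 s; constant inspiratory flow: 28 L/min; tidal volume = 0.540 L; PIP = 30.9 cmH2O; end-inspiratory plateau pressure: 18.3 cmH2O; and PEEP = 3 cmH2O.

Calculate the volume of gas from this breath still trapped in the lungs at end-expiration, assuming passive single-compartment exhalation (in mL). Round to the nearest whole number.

Flow: 28 L/min ÷ 60 = 0.4667 L/s.
R = (PIP − Pplat)/V̇ = (30.9 − 18.3) / 0.4667 = 12.6/0.4667 = 26.998 cmH2O·s/L.
C = Vt/(Pplat − PEEP) = 540.0 / (18.3 − 3) = 540.0/15.3 = 35.294 mL/cmH2O.
τ = R × C = 26.998 × 0.03529 L/cmH2O = 0.9528 s.
Fraction remaining = e^(−Te/τ) = e^(−1.76/0.9528) = 0.1577.
Trapped volume = 540.0 × 0.1577 = 85.158 mL.

85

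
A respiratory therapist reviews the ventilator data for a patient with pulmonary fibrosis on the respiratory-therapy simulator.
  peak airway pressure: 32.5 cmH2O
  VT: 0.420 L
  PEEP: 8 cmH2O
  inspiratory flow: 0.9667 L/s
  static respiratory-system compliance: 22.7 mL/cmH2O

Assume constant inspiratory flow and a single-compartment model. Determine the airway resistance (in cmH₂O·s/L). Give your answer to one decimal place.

6.2

Equation of motion (constant flow): PIP = Vt/C + R·V̇ + PEEP.
R·V̇ = PIP − Vt/C − PEEP = 32.5 − 420/22.7 − 8 = 32.5 − 18.502 − 8 = 5.998 cmH2O.
R = 5.998 / 0.9667 = 6.205 cmH2O·s/L.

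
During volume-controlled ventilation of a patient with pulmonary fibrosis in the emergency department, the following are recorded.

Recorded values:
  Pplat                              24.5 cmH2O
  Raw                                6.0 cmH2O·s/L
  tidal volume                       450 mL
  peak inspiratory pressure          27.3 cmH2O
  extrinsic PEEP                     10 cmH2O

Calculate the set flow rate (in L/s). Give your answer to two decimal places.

0.47

flow = (PIP − Pplat) / Raw = 2.8 / 6.0 = 0.4667 L/s.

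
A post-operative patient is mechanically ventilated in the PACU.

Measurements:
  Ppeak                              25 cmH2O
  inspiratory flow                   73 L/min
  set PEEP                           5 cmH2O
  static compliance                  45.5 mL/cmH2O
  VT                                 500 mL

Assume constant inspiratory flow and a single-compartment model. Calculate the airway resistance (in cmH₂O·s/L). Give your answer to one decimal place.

Flow: 73 L/min ÷ 60 = 1.2167 L/s.
Equation of motion (constant flow): PIP = Vt/C + R·V̇ + PEEP.
R·V̇ = PIP − Vt/C − PEEP = 25 − 500/45.5 − 5 = 25 − 10.989 − 5 = 9.011 cmH2O.
R = 9.011 / 1.2167 = 7.406 cmH2O·s/L.

7.4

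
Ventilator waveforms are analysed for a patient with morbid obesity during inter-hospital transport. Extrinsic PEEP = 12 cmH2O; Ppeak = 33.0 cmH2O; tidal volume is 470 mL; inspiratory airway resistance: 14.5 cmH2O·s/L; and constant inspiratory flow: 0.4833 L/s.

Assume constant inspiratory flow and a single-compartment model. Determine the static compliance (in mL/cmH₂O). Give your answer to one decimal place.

Equation of motion (constant flow): PIP = Vt/C + R·V̇ + PEEP.
Vt/C = PIP − R·V̇ − PEEP = 33.0 − 14.5×0.4833 − 12 = 33.0 − 7.008 − 12 = 13.992 cmH2O.
C = Vt / 13.992 = 470 / 13.992 = 33.591 mL/cmH2O.

33.6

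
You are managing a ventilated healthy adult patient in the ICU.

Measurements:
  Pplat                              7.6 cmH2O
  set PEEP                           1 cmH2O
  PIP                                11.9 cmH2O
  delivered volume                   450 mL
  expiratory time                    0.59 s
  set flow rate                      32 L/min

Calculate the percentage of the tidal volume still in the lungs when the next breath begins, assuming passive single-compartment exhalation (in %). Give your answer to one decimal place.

34.2

Flow: 32 L/min ÷ 60 = 0.5333 L/s.
R = (PIP − Pplat)/V̇ = (11.9 − 7.6) / 0.5333 = 4.3/0.5333 = 8.063 cmH2O·s/L.
C = Vt/(Pplat − PEEP) = 450.0 / (7.6 − 1) = 450.0/6.6 = 68.182 mL/cmH2O.
τ = R × C = 8.063 × 0.06818 L/cmH2O = 0.5497 s.
Fraction remaining at end-expiration = e^(−Te/τ) = e^(−0.59/0.5497) = 0.3419 → 34.19%.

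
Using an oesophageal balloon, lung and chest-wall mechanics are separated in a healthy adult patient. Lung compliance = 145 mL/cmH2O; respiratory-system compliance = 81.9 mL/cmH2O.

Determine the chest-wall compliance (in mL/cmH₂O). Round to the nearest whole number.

1/Ccw = 1/Crs − 1/CL.
1/Ccw = 1/81.9 − 1/145 = 0.005313.
Ccw = 188.22 mL/cmH2O.

188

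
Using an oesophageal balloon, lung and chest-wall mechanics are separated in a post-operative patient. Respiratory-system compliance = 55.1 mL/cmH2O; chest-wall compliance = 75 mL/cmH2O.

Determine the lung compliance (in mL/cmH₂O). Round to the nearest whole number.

1/CL = 1/Crs − 1/Ccw.
1/CL = 1/55.1 − 1/75 = 0.004815.
CL = 207.68 mL/cmH2O.

208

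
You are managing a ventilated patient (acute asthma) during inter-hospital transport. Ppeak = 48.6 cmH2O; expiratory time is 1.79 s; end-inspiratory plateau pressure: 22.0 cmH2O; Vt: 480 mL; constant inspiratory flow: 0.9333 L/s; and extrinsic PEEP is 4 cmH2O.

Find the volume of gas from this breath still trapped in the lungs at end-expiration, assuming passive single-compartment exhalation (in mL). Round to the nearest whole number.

R = (PIP − Pplat)/V̇ = (48.6 − 22.0) / 0.9333 = 26.6/0.9333 = 28.501 cmH2O·s/L.
C = Vt/(Pplat − PEEP) = 480.0 / (22.0 − 4) = 480.0/18.0 = 26.667 mL/cmH2O.
τ = R × C = 28.501 × 0.02667 L/cmH2O = 0.7601 s.
Fraction remaining = e^(−Te/τ) = e^(−1.79/0.7601) = 0.0949.
Trapped volume = 480.0 × 0.0949 = 45.552 mL.

46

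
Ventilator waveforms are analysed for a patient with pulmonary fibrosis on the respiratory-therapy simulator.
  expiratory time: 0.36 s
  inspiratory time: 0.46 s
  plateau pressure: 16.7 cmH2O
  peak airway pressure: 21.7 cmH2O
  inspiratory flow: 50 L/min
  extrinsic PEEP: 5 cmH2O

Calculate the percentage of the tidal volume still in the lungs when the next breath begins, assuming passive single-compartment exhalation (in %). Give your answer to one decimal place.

Flow: 50 L/min ÷ 60 = 0.8333 L/s.
Vt = flow × Ti = 0.8333 L/s × 0.46 s × 1000 mL/L = 383.32 mL.
R = (PIP − Pplat)/V̇ = (21.7 − 16.7) / 0.8333 = 5.0/0.8333 = 6.0 cmH2O·s/L.
C = Vt/(Pplat − PEEP) = 383.32 / (16.7 − 5) = 383.32/11.7 = 32.762 mL/cmH2O.
τ = R × C = 6.0 × 0.03276 L/cmH2O = 0.1966 s.
Fraction remaining at end-expiration = e^(−Te/τ) = e^(−0.36/0.1966) = 0.1602 → 16.02%.

16.0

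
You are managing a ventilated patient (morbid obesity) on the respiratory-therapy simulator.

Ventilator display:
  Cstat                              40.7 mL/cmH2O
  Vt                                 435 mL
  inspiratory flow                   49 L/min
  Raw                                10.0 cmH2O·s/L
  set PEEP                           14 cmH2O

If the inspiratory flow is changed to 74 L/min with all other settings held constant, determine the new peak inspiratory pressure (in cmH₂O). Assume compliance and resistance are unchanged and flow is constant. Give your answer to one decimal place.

37.0

Flow: 49 L/min ÷ 60 = 0.8167 L/s.
New flow: 74 L/min ÷ 60 = 1.2333 L/s.
PIP = Vt/C + R·V̇ + PEEP (constant-flow equation of motion).
Only the resistive term changes: ΔPIP = R × ΔV̇ = 10.0 × (1.2333 − 0.8167) = 10.0 × 0.4166 = 4.166 cmH2O.
Original PIP = 435/40.7 + 10.0×0.8167 + 14 = 32.855 cmH2O; new PIP = 32.855 + (4.166) = 37.021 cmH2O.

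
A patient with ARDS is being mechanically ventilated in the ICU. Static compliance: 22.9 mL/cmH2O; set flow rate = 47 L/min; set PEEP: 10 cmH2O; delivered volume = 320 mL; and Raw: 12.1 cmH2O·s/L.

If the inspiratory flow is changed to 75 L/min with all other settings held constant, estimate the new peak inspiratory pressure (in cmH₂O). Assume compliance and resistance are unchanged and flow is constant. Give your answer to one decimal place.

Flow: 47 L/min ÷ 60 = 0.7833 L/s.
New flow: 75 L/min ÷ 60 = 1.25 L/s.
PIP = Vt/C + R·V̇ + PEEP (constant-flow equation of motion).
Only the resistive term changes: ΔPIP = R × ΔV̇ = 12.1 × (1.25 − 0.7833) = 12.1 × 0.4667 = 5.647 cmH2O.
Original PIP = 320/22.9 + 12.1×0.7833 + 10 = 33.452 cmH2O; new PIP = 33.452 + (5.647) = 39.099 cmH2O.

39.1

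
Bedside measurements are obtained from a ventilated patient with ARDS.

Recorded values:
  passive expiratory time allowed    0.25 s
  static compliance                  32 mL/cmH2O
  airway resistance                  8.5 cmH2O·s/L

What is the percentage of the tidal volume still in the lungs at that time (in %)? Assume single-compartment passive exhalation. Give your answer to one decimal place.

39.9

τ = R × C = 8.5 × 32 mL/cmH2O = 8.5 × 0.032 L/cmH2O = 0.272 s.
Passive exhalation: V(t)/V₀ = e^(−t/τ) = e^(−0.25/0.272) = 0.3989.
Fraction remaining = 0.3989 → 39.89%.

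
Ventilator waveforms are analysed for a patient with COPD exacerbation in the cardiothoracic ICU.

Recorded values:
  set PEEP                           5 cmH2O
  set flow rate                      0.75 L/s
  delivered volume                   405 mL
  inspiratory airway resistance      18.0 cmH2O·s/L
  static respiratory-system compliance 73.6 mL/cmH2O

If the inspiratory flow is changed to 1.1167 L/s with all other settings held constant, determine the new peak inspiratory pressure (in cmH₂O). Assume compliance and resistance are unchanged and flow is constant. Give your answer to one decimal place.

PIP = Vt/C + R·V̇ + PEEP (constant-flow equation of motion).
Only the resistive term changes: ΔPIP = R × ΔV̇ = 18.0 × (1.1167 − 0.75) = 18.0 × 0.3667 = 6.601 cmH2O.
Original PIP = 405/73.6 + 18.0×0.75 + 5 = 24.003 cmH2O; new PIP = 24.003 + (6.601) = 30.604 cmH2O.

30.6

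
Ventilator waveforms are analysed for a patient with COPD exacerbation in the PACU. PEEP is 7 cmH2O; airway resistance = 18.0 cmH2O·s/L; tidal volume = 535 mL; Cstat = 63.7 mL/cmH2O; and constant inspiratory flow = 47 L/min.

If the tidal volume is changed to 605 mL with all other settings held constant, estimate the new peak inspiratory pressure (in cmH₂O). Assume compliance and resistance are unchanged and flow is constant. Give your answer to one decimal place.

Flow: 47 L/min ÷ 60 = 0.7833 L/s.
PIP = Vt/C + R·V̇ + PEEP (constant-flow equation of motion).
Only the elastic term changes: ΔPIP = ΔVt / C = (605 − 535) / 63.7 = 1.099 cmH2O.
Original PIP = 535/63.7 + 18.0×0.7833 + 7 = 29.498 cmH2O; new PIP = 29.498 + (1.099) = 30.597 cmH2O.

30.6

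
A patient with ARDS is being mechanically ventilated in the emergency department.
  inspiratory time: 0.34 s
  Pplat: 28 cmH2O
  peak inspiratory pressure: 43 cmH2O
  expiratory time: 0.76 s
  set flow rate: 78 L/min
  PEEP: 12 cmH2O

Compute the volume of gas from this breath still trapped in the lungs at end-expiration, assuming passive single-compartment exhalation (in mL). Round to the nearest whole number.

Flow: 78 L/min ÷ 60 = 1.3 L/s.
Vt = flow × Ti = 1.3 L/s × 0.34 s × 1000 mL/L = 442.0 mL.
R = (PIP − Pplat)/V̇ = (43 − 28) / 1.3 = 15.0/1.3 = 11.538 cmH2O·s/L.
C = Vt/(Pplat − PEEP) = 442.0 / (28 − 12) = 442.0/16.0 = 27.625 mL/cmH2O.
τ = R × C = 11.538 × 0.02763 L/cmH2O = 0.3188 s.
Fraction remaining = e^(−Te/τ) = e^(−0.76/0.3188) = 0.09219.
Trapped volume = 442.0 × 0.09219 = 40.748 mL.

41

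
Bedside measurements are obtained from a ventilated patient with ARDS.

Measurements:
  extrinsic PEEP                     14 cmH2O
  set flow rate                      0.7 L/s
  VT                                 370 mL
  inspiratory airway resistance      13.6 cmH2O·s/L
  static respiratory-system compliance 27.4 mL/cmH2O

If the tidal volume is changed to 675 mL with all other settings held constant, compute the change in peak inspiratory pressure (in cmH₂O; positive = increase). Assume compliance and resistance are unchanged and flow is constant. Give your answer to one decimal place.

PIP = Vt/C + R·V̇ + PEEP (constant-flow equation of motion).
Only the elastic term changes: ΔPIP = ΔVt / C = (675 − 370) / 27.4 = 11.131 cmH2O.

11.1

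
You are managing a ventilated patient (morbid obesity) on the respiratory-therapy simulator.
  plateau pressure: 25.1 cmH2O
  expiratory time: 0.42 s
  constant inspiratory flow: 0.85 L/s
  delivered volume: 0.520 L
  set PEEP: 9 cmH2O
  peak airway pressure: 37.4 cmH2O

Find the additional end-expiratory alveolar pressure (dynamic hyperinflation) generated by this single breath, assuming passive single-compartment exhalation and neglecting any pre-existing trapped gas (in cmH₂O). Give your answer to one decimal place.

6.6

R = (PIP − Pplat)/V̇ = (37.4 − 25.1) / 0.85 = 12.3/0.85 = 14.471 cmH2O·s/L.
C = Vt/(Pplat − PEEP) = 520.0 / (25.1 − 9) = 520.0/16.1 = 32.298 mL/cmH2O.
τ = R × C = 14.471 × 0.0323 L/cmH2O = 0.4674 s.
Fraction remaining = e^(−Te/τ) = e^(−0.42/0.4674) = 0.4071; trapped volume = 520.0 × 0.4071 = 211.69 mL.
Additional alveolar pressure from trapping ≈ V_trapped / C = 211.69 / 32.298 = 6.554 cmH2O.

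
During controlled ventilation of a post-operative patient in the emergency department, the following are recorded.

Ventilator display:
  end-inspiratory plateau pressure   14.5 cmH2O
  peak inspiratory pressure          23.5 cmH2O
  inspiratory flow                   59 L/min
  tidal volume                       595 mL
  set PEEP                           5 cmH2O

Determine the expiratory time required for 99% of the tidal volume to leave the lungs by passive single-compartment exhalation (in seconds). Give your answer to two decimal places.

Flow: 59 L/min ÷ 60 = 0.9833 L/s.
R = (PIP − Pplat)/V̇ = (23.5 − 14.5) / 0.9833 = 9.0/0.9833 = 9.153 cmH2O·s/L.
C = Vt/(Pplat − PEEP) = 595.0 / (14.5 − 5) = 595.0/9.5 = 62.632 mL/cmH2O.
τ = R × C = 9.153 × 0.06263 L/cmH2O = 0.5733 s.
t = −τ·ln(1 − 0.99) = −0.5733·ln(0.01) = 2.64 s.

2.64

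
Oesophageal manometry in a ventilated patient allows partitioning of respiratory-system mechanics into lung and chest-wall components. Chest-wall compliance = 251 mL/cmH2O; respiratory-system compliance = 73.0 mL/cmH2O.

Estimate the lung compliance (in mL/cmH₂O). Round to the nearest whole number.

1/CL = 1/Crs − 1/Ccw.
1/CL = 1/73.0 − 1/251 = 0.009715.
CL = 102.93 mL/cmH2O.

103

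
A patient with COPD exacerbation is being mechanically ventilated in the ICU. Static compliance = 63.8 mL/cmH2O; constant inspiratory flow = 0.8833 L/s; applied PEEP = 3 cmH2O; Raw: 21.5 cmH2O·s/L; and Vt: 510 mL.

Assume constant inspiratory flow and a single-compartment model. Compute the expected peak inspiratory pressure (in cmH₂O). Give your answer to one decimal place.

30.0

Equation of motion (constant flow): PIP = Vt/C + R·V̇ + PEEP.
PIP = 510/63.8 + 21.5×0.8833 + 3 = 7.994 + 18.991 + 3 = 29.985 cmH2O.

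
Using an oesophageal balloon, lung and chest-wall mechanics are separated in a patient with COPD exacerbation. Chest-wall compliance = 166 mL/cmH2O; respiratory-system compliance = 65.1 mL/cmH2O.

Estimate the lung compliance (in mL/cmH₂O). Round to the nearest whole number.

107

1/CL = 1/Crs − 1/Ccw.
1/CL = 1/65.1 − 1/166 = 0.009337.
CL = 107.1 mL/cmH2O.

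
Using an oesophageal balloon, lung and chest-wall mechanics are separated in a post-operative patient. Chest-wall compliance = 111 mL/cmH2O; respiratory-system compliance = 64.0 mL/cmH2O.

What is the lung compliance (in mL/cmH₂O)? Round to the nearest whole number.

151

1/CL = 1/Crs − 1/Ccw.
1/CL = 1/64.0 − 1/111 = 0.006616.
CL = 151.15 mL/cmH2O.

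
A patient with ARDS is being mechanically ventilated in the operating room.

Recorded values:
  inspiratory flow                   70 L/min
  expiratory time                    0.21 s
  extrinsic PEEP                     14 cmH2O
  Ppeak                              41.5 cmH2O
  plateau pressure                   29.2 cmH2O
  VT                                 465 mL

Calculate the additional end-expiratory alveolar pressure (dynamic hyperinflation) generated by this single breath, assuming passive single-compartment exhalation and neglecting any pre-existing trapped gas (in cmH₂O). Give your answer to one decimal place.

7.9

Flow: 70 L/min ÷ 60 = 1.1667 L/s.
R = (PIP − Pplat)/V̇ = (41.5 − 29.2) / 1.1667 = 12.3/1.1667 = 10.543 cmH2O·s/L.
C = Vt/(Pplat − PEEP) = 465.0 / (29.2 − 14) = 465.0/15.2 = 30.592 mL/cmH2O.
τ = R × C = 10.543 × 0.03059 L/cmH2O = 0.3225 s.
Fraction remaining = e^(−Te/τ) = e^(−0.21/0.3225) = 0.5214; trapped volume = 465.0 × 0.5214 = 242.45 mL.
Additional alveolar pressure from trapping ≈ V_trapped / C = 242.45 / 30.592 = 7.925 cmH2O.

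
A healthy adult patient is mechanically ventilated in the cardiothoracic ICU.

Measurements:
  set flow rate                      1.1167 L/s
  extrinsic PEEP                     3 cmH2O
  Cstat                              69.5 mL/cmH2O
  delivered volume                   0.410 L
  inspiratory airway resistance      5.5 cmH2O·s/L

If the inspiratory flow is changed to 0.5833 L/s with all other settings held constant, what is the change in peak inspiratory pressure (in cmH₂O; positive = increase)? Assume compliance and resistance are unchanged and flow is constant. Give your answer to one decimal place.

-2.9

PIP = Vt/C + R·V̇ + PEEP (constant-flow equation of motion).
Only the resistive term changes: ΔPIP = R × ΔV̇ = 5.5 × (0.5833 − 1.1167) = 5.5 × -0.5334 = -2.934 cmH2O.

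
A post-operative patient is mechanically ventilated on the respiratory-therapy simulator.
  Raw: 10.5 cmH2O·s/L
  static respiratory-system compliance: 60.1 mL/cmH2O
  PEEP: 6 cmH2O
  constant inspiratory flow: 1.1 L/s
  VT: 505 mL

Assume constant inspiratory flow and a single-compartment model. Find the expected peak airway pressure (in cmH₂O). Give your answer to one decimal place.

26.0

Equation of motion (constant flow): PIP = Vt/C + R·V̇ + PEEP.
PIP = 505/60.1 + 10.5×1.1 + 6 = 8.403 + 11.55 + 6 = 25.953 cmH2O.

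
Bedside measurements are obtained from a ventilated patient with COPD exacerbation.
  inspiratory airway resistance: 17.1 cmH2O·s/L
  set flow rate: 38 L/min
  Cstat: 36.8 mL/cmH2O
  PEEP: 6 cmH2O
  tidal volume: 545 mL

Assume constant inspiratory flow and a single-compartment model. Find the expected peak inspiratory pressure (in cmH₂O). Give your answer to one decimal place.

Flow: 38 L/min ÷ 60 = 0.6333 L/s.
Equation of motion (constant flow): PIP = Vt/C + R·V̇ + PEEP.
PIP = 545/36.8 + 17.1×0.6333 + 6 = 14.81 + 10.829 + 6 = 31.639 cmH2O.

31.6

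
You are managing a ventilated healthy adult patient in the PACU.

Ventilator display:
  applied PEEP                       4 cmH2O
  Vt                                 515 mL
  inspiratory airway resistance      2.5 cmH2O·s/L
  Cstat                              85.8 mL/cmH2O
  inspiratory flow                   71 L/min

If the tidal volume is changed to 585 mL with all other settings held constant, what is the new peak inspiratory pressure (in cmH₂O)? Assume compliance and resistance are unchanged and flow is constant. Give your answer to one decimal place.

Flow: 71 L/min ÷ 60 = 1.1833 L/s.
PIP = Vt/C + R·V̇ + PEEP (constant-flow equation of motion).
Only the elastic term changes: ΔPIP = ΔVt / C = (585 − 515) / 85.8 = 0.8159 cmH2O.
Original PIP = 515/85.8 + 2.5×1.1833 + 4 = 12.961 cmH2O; new PIP = 12.961 + (0.8159) = 13.777 cmH2O.

13.8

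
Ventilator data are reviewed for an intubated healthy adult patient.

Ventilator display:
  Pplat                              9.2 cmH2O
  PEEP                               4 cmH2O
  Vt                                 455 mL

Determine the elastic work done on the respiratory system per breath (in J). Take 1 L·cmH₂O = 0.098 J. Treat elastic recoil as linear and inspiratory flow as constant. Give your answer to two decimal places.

Elastic work ≈ ½ × (Pplat − PEEP) × Vt = 0.5 × (9.2 − 4) × 0.455 L = 0.5 × 5.2 × 0.455 = 1.183 L·cmH2O.
× 0.098 J/(L·cmH2O) → 0.1159 J.

0.12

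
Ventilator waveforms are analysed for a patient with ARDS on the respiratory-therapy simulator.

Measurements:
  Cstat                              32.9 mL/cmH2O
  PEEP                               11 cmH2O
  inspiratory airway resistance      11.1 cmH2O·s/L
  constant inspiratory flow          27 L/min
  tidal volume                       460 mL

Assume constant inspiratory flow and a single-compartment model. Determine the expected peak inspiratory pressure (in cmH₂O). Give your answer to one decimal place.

Flow: 27 L/min ÷ 60 = 0.45 L/s.
Equation of motion (constant flow): PIP = Vt/C + R·V̇ + PEEP.
PIP = 460/32.9 + 11.1×0.45 + 11 = 13.982 + 4.995 + 11 = 29.977 cmH2O.

30.0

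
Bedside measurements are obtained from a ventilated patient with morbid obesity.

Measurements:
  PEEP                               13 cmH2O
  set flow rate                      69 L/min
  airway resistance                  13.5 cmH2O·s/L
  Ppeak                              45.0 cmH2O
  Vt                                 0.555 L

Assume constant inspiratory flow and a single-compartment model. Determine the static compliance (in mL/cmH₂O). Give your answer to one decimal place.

Flow: 69 L/min ÷ 60 = 1.15 L/s.
Equation of motion (constant flow): PIP = Vt/C + R·V̇ + PEEP.
Vt/C = PIP − R·V̇ − PEEP = 45.0 − 13.5×1.15 − 13 = 45.0 − 15.525 − 13 = 16.475 cmH2O.
C = Vt / 16.475 = 555 / 16.475 = 33.687 mL/cmH2O.

33.7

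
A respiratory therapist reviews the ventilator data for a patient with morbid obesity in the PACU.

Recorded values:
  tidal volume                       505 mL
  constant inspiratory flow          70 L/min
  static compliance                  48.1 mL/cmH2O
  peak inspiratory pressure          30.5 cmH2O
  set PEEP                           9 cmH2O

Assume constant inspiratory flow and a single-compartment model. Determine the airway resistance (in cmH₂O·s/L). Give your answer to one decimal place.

9.4

Flow: 70 L/min ÷ 60 = 1.1667 L/s.
Equation of motion (constant flow): PIP = Vt/C + R·V̇ + PEEP.
R·V̇ = PIP − Vt/C − PEEP = 30.5 − 505/48.1 − 9 = 30.5 − 10.499 − 9 = 11.001 cmH2O.
R = 11.001 / 1.1667 = 9.429 cmH2O·s/L.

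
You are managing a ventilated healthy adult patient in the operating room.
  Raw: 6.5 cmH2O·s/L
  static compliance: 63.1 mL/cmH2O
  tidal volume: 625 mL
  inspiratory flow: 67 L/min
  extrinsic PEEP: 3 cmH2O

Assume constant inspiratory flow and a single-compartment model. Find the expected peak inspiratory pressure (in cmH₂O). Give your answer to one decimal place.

20.2

Flow: 67 L/min ÷ 60 = 1.1167 L/s.
Equation of motion (constant flow): PIP = Vt/C + R·V̇ + PEEP.
PIP = 625/63.1 + 6.5×1.1167 + 3 = 9.905 + 7.259 + 3 = 20.164 cmH2O.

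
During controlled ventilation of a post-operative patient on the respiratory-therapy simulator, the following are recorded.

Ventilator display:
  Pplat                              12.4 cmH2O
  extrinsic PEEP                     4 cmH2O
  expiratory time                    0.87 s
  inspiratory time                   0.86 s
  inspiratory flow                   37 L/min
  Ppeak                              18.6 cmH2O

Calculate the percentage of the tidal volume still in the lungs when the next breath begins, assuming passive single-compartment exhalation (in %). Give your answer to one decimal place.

Flow: 37 L/min ÷ 60 = 0.6167 L/s.
Vt = flow × Ti = 0.6167 L/s × 0.86 s × 1000 mL/L = 530.36 mL.
R = (PIP − Pplat)/V̇ = (18.6 − 12.4) / 0.6167 = 6.2/0.6167 = 10.054 cmH2O·s/L.
C = Vt/(Pplat − PEEP) = 530.36 / (12.4 − 4) = 530.36/8.4 = 63.138 mL/cmH2O.
τ = R × C = 10.054 × 0.06314 L/cmH2O = 0.6348 s.
Fraction remaining at end-expiration = e^(−Te/τ) = e^(−0.87/0.6348) = 0.254 → 25.4%.

25.4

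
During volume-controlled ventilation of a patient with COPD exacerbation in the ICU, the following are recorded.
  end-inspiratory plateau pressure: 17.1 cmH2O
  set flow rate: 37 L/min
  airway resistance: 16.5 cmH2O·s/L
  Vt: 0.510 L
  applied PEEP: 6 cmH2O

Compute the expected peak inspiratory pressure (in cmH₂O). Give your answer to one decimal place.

Flow: 37 L/min ÷ 60 = 0.6167 L/s.
PIP = Pplat + Raw × flow = 17.1 + 16.5 × 0.6167 = 17.1 + 10.176 = 27.276 cmH2O.

27.3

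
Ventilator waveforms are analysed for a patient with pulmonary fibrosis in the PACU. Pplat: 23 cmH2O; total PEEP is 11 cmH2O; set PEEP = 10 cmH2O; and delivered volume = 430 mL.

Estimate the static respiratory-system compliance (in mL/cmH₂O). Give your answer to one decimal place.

End-expiratory occlusion gives total PEEP = 11 cmH2O (intrinsic PEEP = 11 − 10 = 1). Use total PEEP for the elastic gradient.
Cstat = Vt / (Pplat − PEEPtotal) = 430 / (23 − 11) = 430 / 12.0 = 35.833 mL/cmH2O.

35.8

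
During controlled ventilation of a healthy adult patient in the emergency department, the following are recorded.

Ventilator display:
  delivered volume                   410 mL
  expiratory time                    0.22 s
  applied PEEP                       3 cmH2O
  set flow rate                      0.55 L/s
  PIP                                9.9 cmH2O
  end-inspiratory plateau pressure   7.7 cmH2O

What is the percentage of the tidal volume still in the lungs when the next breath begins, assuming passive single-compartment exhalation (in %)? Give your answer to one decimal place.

R = (PIP − Pplat)/V̇ = (9.9 − 7.7) / 0.55 = 2.2/0.55 = 4.0 cmH2O·s/L.
C = Vt/(Pplat − PEEP) = 410.0 / (7.7 − 3) = 410.0/4.7 = 87.234 mL/cmH2O.
τ = R × C = 4.0 × 0.08723 L/cmH2O = 0.3489 s.
Fraction remaining at end-expiration = e^(−Te/τ) = e^(−0.22/0.3489) = 0.5323 → 53.23%.

53.2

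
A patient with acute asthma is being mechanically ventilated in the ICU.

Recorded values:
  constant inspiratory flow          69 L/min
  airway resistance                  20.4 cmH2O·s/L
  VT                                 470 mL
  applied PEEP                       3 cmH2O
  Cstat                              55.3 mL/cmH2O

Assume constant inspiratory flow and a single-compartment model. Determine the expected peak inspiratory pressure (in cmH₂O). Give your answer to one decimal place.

Flow: 69 L/min ÷ 60 = 1.15 L/s.
Equation of motion (constant flow): PIP = Vt/C + R·V̇ + PEEP.
PIP = 470/55.3 + 20.4×1.15 + 3 = 8.499 + 23.46 + 3 = 34.959 cmH2O.

35.0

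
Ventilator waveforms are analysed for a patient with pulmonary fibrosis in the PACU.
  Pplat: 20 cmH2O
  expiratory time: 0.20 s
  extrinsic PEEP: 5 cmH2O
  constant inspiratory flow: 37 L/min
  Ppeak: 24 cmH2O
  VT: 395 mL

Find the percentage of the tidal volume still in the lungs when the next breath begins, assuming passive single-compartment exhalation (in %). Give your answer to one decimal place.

Flow: 37 L/min ÷ 60 = 0.6167 L/s.
R = (PIP − Pplat)/V̇ = (24 − 20) / 0.6167 = 4.0/0.6167 = 6.486 cmH2O·s/L.
C = Vt/(Pplat − PEEP) = 395.0 / (20 − 5) = 395.0/15.0 = 26.333 mL/cmH2O.
τ = R × C = 6.486 × 0.02633 L/cmH2O = 0.1708 s.
Fraction remaining at end-expiration = e^(−Te/τ) = e^(−0.20/0.1708) = 0.3101 → 31.01%.

31.0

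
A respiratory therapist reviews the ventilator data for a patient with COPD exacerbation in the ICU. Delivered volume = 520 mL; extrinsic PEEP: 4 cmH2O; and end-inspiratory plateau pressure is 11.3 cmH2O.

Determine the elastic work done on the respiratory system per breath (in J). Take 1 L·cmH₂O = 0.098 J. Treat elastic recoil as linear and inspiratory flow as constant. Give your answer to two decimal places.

0.19

Elastic work ≈ ½ × (Pplat − PEEP) × Vt = 0.5 × (11.3 − 4) × 0.520 L = 0.5 × 7.3 × 0.520 = 1.898 L·cmH2O.
× 0.098 J/(L·cmH2O) → 0.186 J.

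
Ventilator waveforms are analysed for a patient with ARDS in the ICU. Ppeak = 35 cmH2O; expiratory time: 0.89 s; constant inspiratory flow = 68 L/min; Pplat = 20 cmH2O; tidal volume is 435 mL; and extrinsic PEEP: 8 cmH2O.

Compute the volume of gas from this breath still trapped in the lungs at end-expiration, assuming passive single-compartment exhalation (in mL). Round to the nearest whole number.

Flow: 68 L/min ÷ 60 = 1.1333 L/s.
R = (PIP − Pplat)/V̇ = (35 − 20) / 1.1333 = 15.0/1.1333 = 13.236 cmH2O·s/L.
C = Vt/(Pplat − PEEP) = 435.0 / (20 − 8) = 435.0/12.0 = 36.25 mL/cmH2O.
τ = R × C = 13.236 × 0.03625 L/cmH2O = 0.4798 s.
Fraction remaining = e^(−Te/τ) = e^(−0.89/0.4798) = 0.1565.
Trapped volume = 435.0 × 0.1565 = 68.078 mL.

68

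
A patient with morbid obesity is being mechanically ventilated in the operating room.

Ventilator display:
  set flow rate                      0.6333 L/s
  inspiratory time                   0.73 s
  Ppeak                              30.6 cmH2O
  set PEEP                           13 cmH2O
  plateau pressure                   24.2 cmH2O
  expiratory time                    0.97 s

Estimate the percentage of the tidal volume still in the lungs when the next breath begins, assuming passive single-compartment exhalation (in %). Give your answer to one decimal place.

9.8

Vt = flow × Ti = 0.6333 L/s × 0.73 s × 1000 mL/L = 462.31 mL.
R = (PIP − Pplat)/V̇ = (30.6 − 24.2) / 0.6333 = 6.4/0.6333 = 10.106 cmH2O·s/L.
C = Vt/(Pplat − PEEP) = 462.31 / (24.2 − 13) = 462.31/11.2 = 41.278 mL/cmH2O.
τ = R × C = 10.106 × 0.04128 L/cmH2O = 0.4172 s.
Fraction remaining at end-expiration = e^(−Te/τ) = e^(−0.97/0.4172) = 0.09778 → 9.778%.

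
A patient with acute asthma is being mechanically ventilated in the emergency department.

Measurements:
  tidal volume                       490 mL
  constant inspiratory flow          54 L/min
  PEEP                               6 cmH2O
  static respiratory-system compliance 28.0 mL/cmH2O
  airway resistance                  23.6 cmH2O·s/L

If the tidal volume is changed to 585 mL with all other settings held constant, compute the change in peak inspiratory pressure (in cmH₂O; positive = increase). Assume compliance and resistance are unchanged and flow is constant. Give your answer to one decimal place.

PIP = Vt/C + R·V̇ + PEEP (constant-flow equation of motion).
Only the elastic term changes: ΔPIP = ΔVt / C = (585 − 490) / 28.0 = 3.393 cmH2O.

3.4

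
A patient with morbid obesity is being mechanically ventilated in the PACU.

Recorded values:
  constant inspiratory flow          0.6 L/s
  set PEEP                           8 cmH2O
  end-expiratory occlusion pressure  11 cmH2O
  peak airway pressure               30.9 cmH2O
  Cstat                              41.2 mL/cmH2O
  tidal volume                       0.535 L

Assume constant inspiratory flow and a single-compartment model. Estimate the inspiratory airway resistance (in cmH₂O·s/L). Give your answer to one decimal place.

11.5

Total PEEP = 11 cmH2O (set 8 + intrinsic 3); this is the baseline alveolar pressure.
Equation of motion (constant flow): PIP = Vt/C + R·V̇ + PEEP.
R·V̇ = PIP − Vt/C − PEEP = 30.9 − 535/41.2 − 11 = 30.9 − 12.985 − 11 = 6.915 cmH2O.
R = 6.915 / 0.6 = 11.525 cmH2O·s/L.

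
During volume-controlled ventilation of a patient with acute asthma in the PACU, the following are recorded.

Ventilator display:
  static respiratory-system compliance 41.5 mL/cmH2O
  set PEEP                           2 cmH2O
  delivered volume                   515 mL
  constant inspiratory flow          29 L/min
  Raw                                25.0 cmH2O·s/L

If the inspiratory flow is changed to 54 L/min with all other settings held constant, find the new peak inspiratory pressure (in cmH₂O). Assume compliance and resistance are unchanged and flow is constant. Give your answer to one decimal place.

36.9

Flow: 29 L/min ÷ 60 = 0.4833 L/s.
New flow: 54 L/min ÷ 60 = 0.9 L/s.
PIP = Vt/C + R·V̇ + PEEP (constant-flow equation of motion).
Only the resistive term changes: ΔPIP = R × ΔV̇ = 25.0 × (0.9 − 0.4833) = 25.0 × 0.4167 = 10.418 cmH2O.
Original PIP = 515/41.5 + 25.0×0.4833 + 2 = 26.492 cmH2O; new PIP = 26.492 + (10.418) = 36.91 cmH2O.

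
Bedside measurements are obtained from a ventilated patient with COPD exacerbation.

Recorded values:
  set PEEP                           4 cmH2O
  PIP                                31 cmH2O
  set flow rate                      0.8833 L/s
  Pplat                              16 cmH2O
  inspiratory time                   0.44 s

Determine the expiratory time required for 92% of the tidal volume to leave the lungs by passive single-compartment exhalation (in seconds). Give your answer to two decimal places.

1.39

Vt = flow × Ti = 0.8833 L/s × 0.44 s × 1000 mL/L = 388.65 mL.
R = (PIP − Pplat)/V̇ = (31 − 16) / 0.8833 = 15.0/0.8833 = 16.982 cmH2O·s/L.
C = Vt/(Pplat − PEEP) = 388.65 / (16 − 4) = 388.65/12.0 = 32.388 mL/cmH2O.
τ = R × C = 16.982 × 0.03239 L/cmH2O = 0.55 s.
t = −τ·ln(1 − 0.92) = −0.55·ln(0.08) = 1.389 s.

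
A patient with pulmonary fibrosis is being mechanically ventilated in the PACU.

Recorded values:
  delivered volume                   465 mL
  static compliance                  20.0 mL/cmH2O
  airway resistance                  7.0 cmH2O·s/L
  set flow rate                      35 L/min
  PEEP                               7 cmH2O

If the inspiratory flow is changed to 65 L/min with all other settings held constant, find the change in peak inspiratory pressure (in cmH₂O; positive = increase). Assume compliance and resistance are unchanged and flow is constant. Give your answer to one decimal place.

3.5

Flow: 35 L/min ÷ 60 = 0.5833 L/s.
New flow: 65 L/min ÷ 60 = 1.0833 L/s.
PIP = Vt/C + R·V̇ + PEEP (constant-flow equation of motion).
Only the resistive term changes: ΔPIP = R × ΔV̇ = 7.0 × (1.0833 − 0.5833) = 7.0 × 0.5 = 3.5 cmH2O.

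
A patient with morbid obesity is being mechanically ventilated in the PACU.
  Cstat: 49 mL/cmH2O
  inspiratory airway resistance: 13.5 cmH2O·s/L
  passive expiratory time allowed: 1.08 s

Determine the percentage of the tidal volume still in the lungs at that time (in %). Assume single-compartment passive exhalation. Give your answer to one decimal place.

19.5

τ = R × C = 13.5 × 49 mL/cmH2O = 13.5 × 0.049 L/cmH2O = 0.6615 s.
Passive exhalation: V(t)/V₀ = e^(−t/τ) = e^(−1.08/0.6615) = 0.1954.
Fraction remaining = 0.1954 → 19.54%.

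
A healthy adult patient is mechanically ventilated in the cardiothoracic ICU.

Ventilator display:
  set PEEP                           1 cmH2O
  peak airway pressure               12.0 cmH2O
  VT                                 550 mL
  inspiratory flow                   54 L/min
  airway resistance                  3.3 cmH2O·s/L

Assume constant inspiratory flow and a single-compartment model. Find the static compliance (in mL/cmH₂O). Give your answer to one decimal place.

Flow: 54 L/min ÷ 60 = 0.9 L/s.
Equation of motion (constant flow): PIP = Vt/C + R·V̇ + PEEP.
Vt/C = PIP − R·V̇ − PEEP = 12.0 − 3.3×0.9 − 1 = 12.0 − 2.97 − 1 = 8.03 cmH2O.
C = Vt / 8.03 = 550 / 8.03 = 68.493 mL/cmH2O.

68.5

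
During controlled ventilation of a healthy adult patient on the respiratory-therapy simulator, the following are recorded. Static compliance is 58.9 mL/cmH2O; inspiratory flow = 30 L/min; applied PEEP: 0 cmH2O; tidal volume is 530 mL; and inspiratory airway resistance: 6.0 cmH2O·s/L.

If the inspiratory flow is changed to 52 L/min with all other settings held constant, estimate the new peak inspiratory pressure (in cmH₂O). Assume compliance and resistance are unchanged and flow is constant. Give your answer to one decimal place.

14.2

Flow: 30 L/min ÷ 60 = 0.5 L/s.
New flow: 52 L/min ÷ 60 = 0.8667 L/s.
PIP = Vt/C + R·V̇ + PEEP (constant-flow equation of motion).
Only the resistive term changes: ΔPIP = R × ΔV̇ = 6.0 × (0.8667 − 0.5) = 6.0 × 0.3667 = 2.2 cmH2O.
Original PIP = 530/58.9 + 6.0×0.5 + 0 = 11.998 cmH2O; new PIP = 11.998 + (2.2) = 14.198 cmH2O.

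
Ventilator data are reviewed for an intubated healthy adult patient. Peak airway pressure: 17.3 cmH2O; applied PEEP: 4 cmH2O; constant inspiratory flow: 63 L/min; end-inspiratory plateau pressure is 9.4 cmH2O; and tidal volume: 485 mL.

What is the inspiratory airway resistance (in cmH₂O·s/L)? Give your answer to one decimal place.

Flow: 63 L/min ÷ 60 = 1.05 L/s.
Raw = (PIP − Pplat) / flow = (17.3 − 9.4) / 1.05 = 7.9 / 1.05 = 7.524 cmH2O·s/L.

7.5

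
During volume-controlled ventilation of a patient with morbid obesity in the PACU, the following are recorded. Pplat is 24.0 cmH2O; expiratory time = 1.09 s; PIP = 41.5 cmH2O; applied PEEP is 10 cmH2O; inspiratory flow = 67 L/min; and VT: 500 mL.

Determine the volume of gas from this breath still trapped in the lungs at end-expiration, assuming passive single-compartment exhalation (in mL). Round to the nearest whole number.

71

Flow: 67 L/min ÷ 60 = 1.1167 L/s.
R = (PIP − Pplat)/V̇ = (41.5 − 24.0) / 1.1167 = 17.5/1.1167 = 15.671 cmH2O·s/L.
C = Vt/(Pplat − PEEP) = 500.0 / (24.0 − 10) = 500.0/14.0 = 35.714 mL/cmH2O.
τ = R × C = 15.671 × 0.03571 L/cmH2O = 0.5596 s.
Fraction remaining = e^(−Te/τ) = e^(−1.09/0.5596) = 0.1426.
Trapped volume = 500.0 × 0.1426 = 71.3 mL.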